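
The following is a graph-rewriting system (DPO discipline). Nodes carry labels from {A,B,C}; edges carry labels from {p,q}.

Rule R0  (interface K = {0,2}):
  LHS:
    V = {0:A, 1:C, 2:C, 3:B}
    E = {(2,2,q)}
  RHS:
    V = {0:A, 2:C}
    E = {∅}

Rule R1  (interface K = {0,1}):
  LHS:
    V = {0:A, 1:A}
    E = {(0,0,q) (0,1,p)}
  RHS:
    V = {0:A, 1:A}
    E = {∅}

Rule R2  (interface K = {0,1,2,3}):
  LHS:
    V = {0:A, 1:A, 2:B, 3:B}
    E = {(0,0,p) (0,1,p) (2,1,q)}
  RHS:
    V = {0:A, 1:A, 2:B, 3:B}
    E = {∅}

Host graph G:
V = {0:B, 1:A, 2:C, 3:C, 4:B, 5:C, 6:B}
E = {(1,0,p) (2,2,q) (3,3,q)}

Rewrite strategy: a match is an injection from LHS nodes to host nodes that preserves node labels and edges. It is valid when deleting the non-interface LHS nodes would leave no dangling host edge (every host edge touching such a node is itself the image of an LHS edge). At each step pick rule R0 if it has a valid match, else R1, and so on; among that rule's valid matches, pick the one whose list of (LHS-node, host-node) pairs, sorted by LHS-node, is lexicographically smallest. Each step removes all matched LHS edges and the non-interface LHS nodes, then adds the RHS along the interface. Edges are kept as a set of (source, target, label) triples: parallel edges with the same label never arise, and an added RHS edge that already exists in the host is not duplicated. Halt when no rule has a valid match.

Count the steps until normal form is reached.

start.  V:7 E:3  edges: 1-p->0 2-q->2 3-q->3
1. fire R0 via {0↦1, 1↦5, 2↦2, 3↦4}  →  V:5 E:2  edges: 1-p->0 3-q->3
2. fire R0 via {0↦1, 1↦2, 2↦3, 3↦6}  →  V:3 E:1  edges: 1-p->0
normal form: no rule applies after step 2

Answer: 2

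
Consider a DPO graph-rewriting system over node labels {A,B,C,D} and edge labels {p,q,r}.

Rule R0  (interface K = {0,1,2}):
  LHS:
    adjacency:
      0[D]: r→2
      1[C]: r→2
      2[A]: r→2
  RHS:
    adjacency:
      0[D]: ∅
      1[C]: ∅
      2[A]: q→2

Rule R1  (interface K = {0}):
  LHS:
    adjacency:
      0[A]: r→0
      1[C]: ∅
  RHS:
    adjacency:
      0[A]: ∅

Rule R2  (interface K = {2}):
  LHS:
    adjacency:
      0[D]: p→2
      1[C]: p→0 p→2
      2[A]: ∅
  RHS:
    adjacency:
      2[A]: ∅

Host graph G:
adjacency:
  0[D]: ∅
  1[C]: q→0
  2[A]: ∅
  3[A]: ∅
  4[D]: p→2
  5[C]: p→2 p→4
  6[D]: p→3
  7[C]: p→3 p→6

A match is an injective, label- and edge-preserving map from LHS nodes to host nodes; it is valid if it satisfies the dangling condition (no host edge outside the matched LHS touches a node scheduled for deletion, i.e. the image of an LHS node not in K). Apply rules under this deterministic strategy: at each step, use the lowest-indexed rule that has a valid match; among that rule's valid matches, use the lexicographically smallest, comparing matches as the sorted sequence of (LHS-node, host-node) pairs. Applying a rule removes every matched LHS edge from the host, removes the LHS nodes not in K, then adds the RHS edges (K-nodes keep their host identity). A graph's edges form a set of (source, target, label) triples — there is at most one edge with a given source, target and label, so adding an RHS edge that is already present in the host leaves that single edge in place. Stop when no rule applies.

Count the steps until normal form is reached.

Answer: 2

Derivation:
start.  V:8 E:7  edges: 1-q->0 4-p->2 5-p->2 5-p->4 6-p->3 7-p->3 7-p->6
1. fire R2 via {0↦4, 1↦5, 2↦2}  →  V:6 E:4  edges: 1-q->0 6-p->3 7-p->3 7-p->6
2. fire R2 via {0↦6, 1↦7, 2↦3}  →  V:4 E:1  edges: 1-q->0
normal form: no rule applies after step 2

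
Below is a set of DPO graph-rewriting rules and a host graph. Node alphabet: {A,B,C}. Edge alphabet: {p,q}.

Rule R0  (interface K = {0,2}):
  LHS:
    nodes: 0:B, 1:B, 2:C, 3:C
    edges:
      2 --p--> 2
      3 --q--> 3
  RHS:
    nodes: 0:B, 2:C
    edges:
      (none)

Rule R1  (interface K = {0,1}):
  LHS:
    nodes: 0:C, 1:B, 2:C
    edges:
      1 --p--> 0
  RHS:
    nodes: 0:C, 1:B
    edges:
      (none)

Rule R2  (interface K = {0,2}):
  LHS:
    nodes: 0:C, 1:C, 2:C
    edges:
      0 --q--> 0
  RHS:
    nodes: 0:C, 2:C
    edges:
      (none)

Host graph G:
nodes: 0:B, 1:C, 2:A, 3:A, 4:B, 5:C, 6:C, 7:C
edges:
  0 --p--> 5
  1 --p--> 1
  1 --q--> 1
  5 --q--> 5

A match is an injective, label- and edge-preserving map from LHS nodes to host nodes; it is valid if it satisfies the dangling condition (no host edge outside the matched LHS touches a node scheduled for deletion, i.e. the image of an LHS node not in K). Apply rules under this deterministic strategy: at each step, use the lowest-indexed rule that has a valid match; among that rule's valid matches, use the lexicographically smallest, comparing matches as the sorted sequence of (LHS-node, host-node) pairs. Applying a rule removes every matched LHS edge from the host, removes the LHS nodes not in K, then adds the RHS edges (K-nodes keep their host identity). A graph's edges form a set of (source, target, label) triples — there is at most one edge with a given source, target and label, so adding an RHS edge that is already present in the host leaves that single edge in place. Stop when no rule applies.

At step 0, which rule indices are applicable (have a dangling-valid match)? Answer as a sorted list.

Answer: [R1,R2]

Derivation:
R0: no valid match — 2 raw matches, all fail dangling condition
R1: 2 valid matches — {0↦5, 1↦0, 2↦6}, {0↦5, 1↦0, 2↦7}
R2: 8 valid matches — {0↦1, 1↦6, 2↦5}, {0↦1, 1↦6, 2↦7}, {0↦1, 1↦7, 2↦5} (+5 more)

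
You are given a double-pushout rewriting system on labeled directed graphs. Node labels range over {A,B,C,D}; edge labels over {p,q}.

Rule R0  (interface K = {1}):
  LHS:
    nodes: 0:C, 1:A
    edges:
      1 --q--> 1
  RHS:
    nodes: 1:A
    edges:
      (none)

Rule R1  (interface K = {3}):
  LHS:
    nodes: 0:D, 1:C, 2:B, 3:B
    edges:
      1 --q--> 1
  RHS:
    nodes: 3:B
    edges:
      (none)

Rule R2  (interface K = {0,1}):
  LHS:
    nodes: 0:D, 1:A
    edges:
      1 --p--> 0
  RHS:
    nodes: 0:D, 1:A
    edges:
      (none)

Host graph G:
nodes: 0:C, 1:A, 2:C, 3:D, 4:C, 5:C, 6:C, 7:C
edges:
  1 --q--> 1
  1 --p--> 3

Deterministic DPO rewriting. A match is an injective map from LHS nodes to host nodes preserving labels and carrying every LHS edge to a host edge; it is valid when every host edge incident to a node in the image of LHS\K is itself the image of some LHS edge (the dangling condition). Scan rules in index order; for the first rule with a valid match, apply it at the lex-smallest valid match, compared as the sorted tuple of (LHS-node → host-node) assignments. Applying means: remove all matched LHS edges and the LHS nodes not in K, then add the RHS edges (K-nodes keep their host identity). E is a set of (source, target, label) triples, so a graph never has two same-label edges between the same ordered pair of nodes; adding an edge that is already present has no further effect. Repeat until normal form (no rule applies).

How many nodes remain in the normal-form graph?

Answer: 7

Rewrite trace:
[0] host  ⇒  8 nodes, 2 edges  {1-q->1 1-p->3}
[1] R0 @ {0↦0, 1↦1}  ⇒  7 nodes, 1 edges  {1-p->3}
[2] R2 @ {0↦3, 1↦1}  ⇒  7 nodes, 0 edges  {∅}
normal form: no rule applies after step 2
NF nodes: {1:A, 2:C, 3:D, 4:C, 5:C, 6:C, 7:C}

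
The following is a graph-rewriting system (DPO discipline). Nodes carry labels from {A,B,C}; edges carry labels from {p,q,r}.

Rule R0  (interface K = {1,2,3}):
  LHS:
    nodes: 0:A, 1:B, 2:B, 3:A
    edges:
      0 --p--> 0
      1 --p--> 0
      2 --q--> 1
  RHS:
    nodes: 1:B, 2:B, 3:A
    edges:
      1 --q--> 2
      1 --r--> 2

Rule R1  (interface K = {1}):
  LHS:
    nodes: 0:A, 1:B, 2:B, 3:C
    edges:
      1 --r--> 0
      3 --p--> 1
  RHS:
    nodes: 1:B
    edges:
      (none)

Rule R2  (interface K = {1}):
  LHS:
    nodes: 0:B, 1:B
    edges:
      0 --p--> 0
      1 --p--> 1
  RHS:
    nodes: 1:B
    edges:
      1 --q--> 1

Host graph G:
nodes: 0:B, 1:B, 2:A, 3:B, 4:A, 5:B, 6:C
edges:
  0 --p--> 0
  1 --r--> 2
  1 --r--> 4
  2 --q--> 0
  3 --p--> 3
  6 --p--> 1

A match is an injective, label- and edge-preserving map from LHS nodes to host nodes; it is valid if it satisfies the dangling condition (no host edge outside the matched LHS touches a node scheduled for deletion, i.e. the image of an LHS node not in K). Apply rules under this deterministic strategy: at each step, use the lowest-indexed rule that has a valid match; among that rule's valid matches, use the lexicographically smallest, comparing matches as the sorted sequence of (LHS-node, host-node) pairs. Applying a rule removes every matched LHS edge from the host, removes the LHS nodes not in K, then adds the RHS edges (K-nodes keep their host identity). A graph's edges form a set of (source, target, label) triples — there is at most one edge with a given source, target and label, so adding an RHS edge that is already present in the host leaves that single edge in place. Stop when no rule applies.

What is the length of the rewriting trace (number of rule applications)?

Answer: 2

Derivation:
start.  V:7 E:6  edges: 0-p->0 1-r->2 1-r->4 2-q->0 3-p->3 6-p->1
1. fire R1 via {0↦4, 1↦1, 2↦5, 3↦6}  →  V:4 E:4  edges: 0-p->0 1-r->2 2-q->0 3-p->3
2. fire R2 via {0↦3, 1↦0}  →  V:3 E:3  edges: 0-q->0 1-r->2 2-q->0
final graph: no rule applies after step 2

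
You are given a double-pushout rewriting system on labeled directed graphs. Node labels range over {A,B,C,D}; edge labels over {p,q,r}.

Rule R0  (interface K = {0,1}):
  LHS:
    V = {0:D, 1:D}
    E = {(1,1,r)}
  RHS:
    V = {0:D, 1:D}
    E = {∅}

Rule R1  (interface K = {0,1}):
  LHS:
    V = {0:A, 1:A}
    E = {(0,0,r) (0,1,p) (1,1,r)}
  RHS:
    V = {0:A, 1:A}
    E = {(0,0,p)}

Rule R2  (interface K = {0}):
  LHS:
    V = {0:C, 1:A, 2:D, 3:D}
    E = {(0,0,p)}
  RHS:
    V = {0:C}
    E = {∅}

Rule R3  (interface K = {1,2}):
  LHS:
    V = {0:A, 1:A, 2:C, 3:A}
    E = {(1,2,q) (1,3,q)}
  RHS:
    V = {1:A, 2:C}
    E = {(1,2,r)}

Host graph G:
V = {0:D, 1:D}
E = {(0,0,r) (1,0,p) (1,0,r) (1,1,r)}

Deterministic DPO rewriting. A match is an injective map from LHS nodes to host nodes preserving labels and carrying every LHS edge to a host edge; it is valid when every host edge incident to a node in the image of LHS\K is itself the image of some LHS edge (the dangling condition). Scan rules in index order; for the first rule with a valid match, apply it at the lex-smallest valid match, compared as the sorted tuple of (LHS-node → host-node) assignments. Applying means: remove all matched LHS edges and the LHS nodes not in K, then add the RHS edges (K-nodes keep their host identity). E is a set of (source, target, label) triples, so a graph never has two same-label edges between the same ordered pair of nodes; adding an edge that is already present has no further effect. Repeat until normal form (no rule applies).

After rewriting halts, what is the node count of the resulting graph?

Answer: 2

Derivation:
[0] host  ⇒  2 nodes, 4 edges  {0-r->0 1-p->0 1-r->0 1-r->1}
[1] R0 @ {0↦0, 1↦1}  ⇒  2 nodes, 3 edges  {0-r->0 1-p->0 1-r->0}
[2] R0 @ {0↦1, 1↦0}  ⇒  2 nodes, 2 edges  {1-p->0 1-r->0}
normal form: no rule applies after step 2
NF nodes: {0:D, 1:D}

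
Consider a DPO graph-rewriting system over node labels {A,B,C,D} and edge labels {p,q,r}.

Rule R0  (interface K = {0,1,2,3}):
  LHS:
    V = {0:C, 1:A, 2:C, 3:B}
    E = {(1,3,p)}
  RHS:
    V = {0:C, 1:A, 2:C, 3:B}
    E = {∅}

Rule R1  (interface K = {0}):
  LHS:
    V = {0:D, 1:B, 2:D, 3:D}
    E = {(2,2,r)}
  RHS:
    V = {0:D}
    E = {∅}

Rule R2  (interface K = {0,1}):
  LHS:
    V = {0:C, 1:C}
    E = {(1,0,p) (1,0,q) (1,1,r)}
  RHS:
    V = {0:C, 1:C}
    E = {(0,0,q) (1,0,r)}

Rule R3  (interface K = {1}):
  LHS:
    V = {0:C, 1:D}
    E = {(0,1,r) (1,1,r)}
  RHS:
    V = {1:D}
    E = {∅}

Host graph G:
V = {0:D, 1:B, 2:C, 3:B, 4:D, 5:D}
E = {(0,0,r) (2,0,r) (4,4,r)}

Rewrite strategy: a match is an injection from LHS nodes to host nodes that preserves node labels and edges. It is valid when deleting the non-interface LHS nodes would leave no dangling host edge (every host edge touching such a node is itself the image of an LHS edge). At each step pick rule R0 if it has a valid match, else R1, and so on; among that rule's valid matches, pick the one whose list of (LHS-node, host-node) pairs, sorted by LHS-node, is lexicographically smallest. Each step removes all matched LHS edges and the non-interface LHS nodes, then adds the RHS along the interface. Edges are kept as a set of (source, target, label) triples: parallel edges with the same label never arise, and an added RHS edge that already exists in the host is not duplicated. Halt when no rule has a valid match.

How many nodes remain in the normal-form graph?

Answer: 2

Derivation:
[0] host  ⇒  6 nodes, 3 edges  {0-r->0 2-r->0 4-r->4}
[1] R1 @ {0↦0, 1↦1, 2↦4, 3↦5}  ⇒  3 nodes, 2 edges  {0-r->0 2-r->0}
[2] R3 @ {0↦2, 1↦0}  ⇒  2 nodes, 0 edges  {∅}
halt: no rule applies after step 2
NF nodes: {0:D, 3:B}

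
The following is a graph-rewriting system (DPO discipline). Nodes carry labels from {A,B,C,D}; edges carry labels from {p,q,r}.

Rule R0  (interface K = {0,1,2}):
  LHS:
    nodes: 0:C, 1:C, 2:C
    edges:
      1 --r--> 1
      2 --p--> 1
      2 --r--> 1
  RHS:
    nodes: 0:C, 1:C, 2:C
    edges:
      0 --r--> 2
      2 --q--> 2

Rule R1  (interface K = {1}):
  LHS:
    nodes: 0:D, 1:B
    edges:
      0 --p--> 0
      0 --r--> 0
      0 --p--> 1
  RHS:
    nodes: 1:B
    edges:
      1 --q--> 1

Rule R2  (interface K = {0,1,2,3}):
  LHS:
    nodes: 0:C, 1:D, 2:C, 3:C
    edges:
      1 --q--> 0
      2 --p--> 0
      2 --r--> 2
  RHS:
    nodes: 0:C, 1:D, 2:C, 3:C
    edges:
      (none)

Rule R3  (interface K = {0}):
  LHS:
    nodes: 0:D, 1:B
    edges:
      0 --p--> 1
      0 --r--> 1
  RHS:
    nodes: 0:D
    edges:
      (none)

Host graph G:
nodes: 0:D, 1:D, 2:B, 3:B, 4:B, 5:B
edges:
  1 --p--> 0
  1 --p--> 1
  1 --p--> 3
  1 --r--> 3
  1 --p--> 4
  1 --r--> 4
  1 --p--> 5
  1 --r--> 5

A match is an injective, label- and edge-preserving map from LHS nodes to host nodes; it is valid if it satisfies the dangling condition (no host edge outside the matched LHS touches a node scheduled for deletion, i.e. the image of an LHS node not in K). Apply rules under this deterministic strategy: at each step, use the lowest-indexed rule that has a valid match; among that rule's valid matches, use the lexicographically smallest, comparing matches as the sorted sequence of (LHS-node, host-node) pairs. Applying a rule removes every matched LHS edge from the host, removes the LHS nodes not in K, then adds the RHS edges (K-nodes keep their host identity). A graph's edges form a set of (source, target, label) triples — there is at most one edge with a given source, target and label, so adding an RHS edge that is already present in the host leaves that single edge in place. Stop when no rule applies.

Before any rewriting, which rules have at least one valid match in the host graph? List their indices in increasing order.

Answer: [R3]

Rewrite trace:
R0: no valid match — LHS pattern not found
R1: no valid match — LHS pattern not found
R2: no valid match — LHS pattern not found
R3: 3 valid matches — {0↦1, 1↦3}, {0↦1, 1↦4}, {0↦1, 1↦5}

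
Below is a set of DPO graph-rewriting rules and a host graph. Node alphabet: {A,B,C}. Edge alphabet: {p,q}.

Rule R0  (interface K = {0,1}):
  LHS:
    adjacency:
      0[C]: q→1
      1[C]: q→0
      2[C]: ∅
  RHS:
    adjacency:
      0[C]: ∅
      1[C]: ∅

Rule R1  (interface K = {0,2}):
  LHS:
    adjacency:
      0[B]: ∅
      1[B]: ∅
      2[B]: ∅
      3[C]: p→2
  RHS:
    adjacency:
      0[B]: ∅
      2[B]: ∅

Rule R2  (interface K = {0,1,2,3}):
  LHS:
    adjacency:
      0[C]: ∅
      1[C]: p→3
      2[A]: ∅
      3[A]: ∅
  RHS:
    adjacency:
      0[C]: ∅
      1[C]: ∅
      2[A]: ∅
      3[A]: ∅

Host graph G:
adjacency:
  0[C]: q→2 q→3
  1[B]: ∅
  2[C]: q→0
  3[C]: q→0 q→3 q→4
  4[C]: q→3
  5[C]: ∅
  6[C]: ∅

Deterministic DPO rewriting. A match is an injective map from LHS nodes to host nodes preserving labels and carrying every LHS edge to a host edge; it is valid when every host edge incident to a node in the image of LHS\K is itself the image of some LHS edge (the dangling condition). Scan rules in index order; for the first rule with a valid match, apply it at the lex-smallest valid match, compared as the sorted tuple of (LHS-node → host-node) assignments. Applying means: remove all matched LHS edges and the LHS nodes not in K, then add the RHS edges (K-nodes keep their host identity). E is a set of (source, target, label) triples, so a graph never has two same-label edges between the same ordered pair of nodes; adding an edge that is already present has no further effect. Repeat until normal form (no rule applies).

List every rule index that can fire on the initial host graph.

Answer: [R0]

Rewrite trace:
R0: 12 valid matches — {0↦0, 1↦2, 2↦5}, {0↦0, 1↦2, 2↦6}, {0↦0, 1↦3, 2↦5} (+9 more)
R1: no valid match — LHS pattern not found
R2: no valid match — LHS pattern not found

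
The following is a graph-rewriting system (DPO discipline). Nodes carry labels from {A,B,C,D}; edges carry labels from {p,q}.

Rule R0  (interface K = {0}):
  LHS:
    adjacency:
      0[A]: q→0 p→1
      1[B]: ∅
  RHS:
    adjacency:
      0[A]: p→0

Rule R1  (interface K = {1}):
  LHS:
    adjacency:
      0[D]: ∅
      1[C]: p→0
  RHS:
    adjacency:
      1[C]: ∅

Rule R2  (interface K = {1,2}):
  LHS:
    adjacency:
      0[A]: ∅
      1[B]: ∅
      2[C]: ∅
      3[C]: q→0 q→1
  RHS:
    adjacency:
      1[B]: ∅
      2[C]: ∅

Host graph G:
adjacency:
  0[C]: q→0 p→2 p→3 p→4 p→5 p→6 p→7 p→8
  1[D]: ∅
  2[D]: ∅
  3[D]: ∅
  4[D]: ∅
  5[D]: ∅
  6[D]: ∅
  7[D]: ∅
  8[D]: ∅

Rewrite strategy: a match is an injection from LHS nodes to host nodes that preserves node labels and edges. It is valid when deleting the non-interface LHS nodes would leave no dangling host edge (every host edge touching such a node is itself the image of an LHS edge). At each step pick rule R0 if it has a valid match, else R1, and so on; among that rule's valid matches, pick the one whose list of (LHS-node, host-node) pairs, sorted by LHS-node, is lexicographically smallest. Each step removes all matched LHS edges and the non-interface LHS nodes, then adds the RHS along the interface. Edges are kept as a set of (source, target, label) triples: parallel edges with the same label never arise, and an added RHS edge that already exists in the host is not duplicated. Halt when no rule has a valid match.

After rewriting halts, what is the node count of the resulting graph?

Answer: 2

Steps:
[0] host  ⇒  9 nodes, 8 edges  {0-q->0 0-p->2 0-p->3 0-p->4 0-p->5 0-p->6 0-p->7 0-p->8}
[1] R1 @ {0↦2, 1↦0}  ⇒  8 nodes, 7 edges  {0-q->0 0-p->3 0-p->4 0-p->5 0-p->6 0-p->7 0-p->8}
[2] R1 @ {0↦3, 1↦0}  ⇒  7 nodes, 6 edges  {0-q->0 0-p->4 0-p->5 0-p->6 0-p->7 0-p->8}
[3] R1 @ {0↦4, 1↦0}  ⇒  6 nodes, 5 edges  {0-q->0 0-p->5 0-p->6 0-p->7 0-p->8}
[4] R1 @ {0↦5, 1↦0}  ⇒  5 nodes, 4 edges  {0-q->0 0-p->6 0-p->7 0-p->8}
[5] R1 @ {0↦6, 1↦0}  ⇒  4 nodes, 3 edges  {0-q->0 0-p->7 0-p->8}
[6] R1 @ {0↦7, 1↦0}  ⇒  3 nodes, 2 edges  {0-q->0 0-p->8}
[7] R1 @ {0↦8, 1↦0}  ⇒  2 nodes, 1 edges  {0-q->0}
normal form: no rule applies after step 7
NF nodes: {0:C, 1:D}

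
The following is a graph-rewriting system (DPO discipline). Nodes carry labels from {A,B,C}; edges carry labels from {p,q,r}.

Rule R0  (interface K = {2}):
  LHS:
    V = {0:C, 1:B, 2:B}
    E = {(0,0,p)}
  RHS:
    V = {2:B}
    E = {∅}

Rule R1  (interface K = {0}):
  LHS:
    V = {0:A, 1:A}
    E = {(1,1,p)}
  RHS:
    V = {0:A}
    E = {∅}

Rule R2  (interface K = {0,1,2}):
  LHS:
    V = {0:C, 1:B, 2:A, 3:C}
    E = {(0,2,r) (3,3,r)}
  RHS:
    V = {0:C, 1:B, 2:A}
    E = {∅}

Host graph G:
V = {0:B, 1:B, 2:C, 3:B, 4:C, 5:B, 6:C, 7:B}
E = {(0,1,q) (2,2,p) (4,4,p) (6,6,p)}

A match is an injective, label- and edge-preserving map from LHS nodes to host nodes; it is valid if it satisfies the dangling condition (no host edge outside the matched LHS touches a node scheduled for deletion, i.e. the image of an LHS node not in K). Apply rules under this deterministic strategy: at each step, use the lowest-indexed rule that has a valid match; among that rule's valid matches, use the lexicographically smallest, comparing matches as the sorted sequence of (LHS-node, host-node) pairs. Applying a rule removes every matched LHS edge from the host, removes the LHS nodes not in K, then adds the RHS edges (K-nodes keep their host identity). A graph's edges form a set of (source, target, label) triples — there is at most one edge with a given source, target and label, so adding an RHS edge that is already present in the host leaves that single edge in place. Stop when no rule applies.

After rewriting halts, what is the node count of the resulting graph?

Answer: 2

Rewrite trace:
[0] host  ⇒  8 nodes, 4 edges  {0-q->1 2-p->2 4-p->4 6-p->6}
[1] R0 @ {0↦2, 1↦3, 2↦0}  ⇒  6 nodes, 3 edges  {0-q->1 4-p->4 6-p->6}
[2] R0 @ {0↦4, 1↦5, 2↦0}  ⇒  4 nodes, 2 edges  {0-q->1 6-p->6}
[3] R0 @ {0↦6, 1↦7, 2↦0}  ⇒  2 nodes, 1 edges  {0-q->1}
final graph: no rule applies after step 3
NF nodes: {0:B, 1:B}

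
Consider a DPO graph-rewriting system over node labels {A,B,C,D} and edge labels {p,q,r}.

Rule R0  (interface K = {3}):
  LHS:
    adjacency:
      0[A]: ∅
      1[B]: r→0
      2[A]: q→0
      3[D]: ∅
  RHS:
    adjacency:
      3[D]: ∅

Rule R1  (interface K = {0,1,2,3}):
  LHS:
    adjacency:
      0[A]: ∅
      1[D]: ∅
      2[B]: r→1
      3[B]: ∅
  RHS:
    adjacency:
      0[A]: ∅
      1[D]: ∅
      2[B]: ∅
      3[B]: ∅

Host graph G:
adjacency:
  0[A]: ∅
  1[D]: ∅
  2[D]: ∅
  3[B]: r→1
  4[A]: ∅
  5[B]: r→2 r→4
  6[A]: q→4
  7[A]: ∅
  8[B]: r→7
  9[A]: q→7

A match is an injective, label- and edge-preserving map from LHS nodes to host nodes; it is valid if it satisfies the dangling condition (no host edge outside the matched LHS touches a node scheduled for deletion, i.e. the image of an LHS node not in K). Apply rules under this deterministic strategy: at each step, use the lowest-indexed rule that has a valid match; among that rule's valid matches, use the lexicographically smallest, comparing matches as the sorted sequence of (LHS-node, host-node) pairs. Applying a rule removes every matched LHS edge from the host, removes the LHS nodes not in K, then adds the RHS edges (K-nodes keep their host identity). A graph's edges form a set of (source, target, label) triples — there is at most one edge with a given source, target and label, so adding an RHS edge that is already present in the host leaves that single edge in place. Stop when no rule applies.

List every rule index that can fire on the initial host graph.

Answer: [R0,R1]

Steps:
R0: 2 valid matches — {0↦7, 1↦8, 2↦9, 3↦1}, {0↦7, 1↦8, 2↦9, 3↦2}
R1: 20 valid matches — {0↦0, 1↦1, 2↦3, 3↦5}, {0↦0, 1↦1, 2↦3, 3↦8}, {0↦0, 1↦2, 2↦5, 3↦3} (+17 more)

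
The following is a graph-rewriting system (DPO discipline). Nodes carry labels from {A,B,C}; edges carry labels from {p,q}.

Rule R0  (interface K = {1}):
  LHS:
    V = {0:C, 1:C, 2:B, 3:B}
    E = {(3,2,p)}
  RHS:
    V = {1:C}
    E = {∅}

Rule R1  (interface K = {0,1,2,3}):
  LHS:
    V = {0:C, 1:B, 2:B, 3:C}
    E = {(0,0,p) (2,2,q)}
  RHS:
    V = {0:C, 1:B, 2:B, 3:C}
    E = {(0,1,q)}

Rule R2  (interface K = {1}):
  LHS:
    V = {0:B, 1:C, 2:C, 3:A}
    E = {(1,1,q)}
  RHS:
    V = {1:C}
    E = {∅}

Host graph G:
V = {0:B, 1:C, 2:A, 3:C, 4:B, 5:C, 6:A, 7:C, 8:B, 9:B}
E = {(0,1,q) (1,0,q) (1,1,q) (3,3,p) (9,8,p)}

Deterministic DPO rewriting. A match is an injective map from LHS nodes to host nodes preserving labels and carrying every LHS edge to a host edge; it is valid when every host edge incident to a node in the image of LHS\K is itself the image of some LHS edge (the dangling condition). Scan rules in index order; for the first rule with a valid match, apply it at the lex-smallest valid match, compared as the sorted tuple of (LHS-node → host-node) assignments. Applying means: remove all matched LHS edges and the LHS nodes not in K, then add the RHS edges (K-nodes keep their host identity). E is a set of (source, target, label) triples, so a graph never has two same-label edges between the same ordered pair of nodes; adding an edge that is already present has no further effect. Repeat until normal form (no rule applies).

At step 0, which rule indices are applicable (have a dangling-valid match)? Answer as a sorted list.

Answer: [R0,R2]

Rewrite trace:
R0: 6 valid matches — {0↦5, 1↦1, 2↦8, 3↦9}, {0↦5, 1↦3, 2↦8, 3↦9}, {0↦5, 1↦7, 2↦8, 3↦9} (+3 more)
R1: no valid match — LHS pattern not found
R2: 4 valid matches — {0↦4, 1↦1, 2↦5, 3↦2}, {0↦4, 1↦1, 2↦5, 3↦6}, {0↦4, 1↦1, 2↦7, 3↦2} (+1 more)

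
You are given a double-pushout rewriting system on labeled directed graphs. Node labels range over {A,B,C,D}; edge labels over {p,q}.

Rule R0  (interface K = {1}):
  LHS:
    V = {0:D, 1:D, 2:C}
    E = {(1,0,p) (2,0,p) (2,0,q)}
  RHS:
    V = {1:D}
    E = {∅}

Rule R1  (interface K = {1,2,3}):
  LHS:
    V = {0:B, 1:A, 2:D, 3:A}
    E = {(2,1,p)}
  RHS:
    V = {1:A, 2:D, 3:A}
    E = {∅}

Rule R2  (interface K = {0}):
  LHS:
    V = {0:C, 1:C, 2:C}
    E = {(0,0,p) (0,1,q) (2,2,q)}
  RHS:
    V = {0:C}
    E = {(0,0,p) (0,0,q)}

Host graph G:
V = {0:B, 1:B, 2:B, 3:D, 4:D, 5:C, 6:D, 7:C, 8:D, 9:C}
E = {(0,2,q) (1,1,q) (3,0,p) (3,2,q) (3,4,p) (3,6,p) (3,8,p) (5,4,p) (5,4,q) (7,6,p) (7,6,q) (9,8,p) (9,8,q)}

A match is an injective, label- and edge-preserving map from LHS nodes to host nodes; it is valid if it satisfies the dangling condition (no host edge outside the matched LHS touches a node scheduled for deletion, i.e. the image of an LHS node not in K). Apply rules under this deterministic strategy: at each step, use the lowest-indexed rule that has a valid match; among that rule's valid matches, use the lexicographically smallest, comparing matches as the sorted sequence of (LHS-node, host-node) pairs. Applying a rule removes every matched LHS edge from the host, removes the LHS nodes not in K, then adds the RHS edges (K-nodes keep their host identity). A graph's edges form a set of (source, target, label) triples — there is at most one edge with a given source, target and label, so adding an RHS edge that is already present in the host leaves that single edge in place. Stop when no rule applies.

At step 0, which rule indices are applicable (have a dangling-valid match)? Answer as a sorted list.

R0: 3 valid matches — {0↦4, 1↦3, 2↦5}, {0↦6, 1↦3, 2↦7}, {0↦8, 1↦3, 2↦9}
R1: no valid match — LHS pattern not found
R2: no valid match — LHS pattern not found

Answer: [R0]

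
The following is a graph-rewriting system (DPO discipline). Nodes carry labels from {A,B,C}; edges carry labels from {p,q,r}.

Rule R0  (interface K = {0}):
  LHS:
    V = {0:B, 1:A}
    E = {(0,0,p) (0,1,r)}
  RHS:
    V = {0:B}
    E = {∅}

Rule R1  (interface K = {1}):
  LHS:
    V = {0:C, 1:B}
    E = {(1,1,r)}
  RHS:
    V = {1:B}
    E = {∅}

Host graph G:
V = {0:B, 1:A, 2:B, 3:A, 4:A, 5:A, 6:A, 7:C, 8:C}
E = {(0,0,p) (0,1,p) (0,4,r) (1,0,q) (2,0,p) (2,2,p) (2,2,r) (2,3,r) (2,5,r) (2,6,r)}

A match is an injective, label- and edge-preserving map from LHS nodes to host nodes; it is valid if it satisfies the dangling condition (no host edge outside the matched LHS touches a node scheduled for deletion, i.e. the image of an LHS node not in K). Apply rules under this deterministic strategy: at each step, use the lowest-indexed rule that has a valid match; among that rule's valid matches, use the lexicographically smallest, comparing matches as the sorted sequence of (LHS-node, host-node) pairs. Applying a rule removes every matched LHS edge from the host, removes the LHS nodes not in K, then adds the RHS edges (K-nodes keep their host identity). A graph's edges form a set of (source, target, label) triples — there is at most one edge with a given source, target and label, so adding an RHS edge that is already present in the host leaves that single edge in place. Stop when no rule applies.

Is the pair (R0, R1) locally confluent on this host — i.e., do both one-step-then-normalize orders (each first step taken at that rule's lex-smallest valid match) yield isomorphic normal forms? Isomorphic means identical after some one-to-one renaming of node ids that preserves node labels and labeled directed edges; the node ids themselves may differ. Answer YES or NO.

branch R0-first: apply at {0↦0, 1↦4} → |E|=8, then 2 more step(s) → NF |V|=6 |E|=5 V={0:B, 1:A, 2:B, 5:A, 6:A, 8:C} E=0-p->1 1-q->0 2-p->0 2-r->5 2-r->6
branch R1-first: apply at {0↦7, 1↦2} → |E|=9, then 2 more step(s) → NF |V|=6 |E|=5 V={0:B, 1:A, 2:B, 5:A, 6:A, 8:C} E=0-p->1 1-q->0 2-p->0 2-r->5 2-r->6
graphs isomorphic (equal up to label-preserving node renaming)

Answer: YES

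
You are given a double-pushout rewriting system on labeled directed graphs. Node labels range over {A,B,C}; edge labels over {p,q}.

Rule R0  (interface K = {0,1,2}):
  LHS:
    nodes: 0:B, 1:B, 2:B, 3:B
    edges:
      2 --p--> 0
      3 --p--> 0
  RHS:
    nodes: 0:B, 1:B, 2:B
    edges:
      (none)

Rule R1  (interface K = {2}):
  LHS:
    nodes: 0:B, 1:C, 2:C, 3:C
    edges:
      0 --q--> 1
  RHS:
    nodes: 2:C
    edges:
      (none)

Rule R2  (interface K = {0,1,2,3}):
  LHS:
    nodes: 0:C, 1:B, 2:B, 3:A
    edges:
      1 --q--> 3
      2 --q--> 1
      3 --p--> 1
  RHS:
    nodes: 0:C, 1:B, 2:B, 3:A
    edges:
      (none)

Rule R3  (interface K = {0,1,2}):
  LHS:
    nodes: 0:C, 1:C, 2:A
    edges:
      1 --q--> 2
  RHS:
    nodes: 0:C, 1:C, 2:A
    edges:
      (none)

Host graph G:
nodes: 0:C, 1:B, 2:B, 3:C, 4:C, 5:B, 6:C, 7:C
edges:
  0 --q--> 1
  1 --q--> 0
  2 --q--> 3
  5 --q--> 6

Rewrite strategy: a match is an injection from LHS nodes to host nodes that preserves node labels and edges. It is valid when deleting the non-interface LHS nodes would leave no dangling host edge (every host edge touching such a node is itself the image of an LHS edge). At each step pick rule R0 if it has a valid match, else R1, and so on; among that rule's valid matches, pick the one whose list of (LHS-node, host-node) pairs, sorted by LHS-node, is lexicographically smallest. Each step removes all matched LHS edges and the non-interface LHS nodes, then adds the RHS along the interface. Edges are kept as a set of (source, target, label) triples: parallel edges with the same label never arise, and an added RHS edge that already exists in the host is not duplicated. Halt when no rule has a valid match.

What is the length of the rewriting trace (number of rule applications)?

[0] host  ⇒  8 nodes, 4 edges  {0-q->1 1-q->0 2-q->3 5-q->6}
[1] R1 @ {0↦2, 1↦3, 2↦0, 3↦4}  ⇒  5 nodes, 3 edges  {0-q->1 1-q->0 5-q->6}
[2] R1 @ {0↦5, 1↦6, 2↦0, 3↦7}  ⇒  2 nodes, 2 edges  {0-q->1 1-q->0}
final graph: no rule applies after step 2

Answer: 2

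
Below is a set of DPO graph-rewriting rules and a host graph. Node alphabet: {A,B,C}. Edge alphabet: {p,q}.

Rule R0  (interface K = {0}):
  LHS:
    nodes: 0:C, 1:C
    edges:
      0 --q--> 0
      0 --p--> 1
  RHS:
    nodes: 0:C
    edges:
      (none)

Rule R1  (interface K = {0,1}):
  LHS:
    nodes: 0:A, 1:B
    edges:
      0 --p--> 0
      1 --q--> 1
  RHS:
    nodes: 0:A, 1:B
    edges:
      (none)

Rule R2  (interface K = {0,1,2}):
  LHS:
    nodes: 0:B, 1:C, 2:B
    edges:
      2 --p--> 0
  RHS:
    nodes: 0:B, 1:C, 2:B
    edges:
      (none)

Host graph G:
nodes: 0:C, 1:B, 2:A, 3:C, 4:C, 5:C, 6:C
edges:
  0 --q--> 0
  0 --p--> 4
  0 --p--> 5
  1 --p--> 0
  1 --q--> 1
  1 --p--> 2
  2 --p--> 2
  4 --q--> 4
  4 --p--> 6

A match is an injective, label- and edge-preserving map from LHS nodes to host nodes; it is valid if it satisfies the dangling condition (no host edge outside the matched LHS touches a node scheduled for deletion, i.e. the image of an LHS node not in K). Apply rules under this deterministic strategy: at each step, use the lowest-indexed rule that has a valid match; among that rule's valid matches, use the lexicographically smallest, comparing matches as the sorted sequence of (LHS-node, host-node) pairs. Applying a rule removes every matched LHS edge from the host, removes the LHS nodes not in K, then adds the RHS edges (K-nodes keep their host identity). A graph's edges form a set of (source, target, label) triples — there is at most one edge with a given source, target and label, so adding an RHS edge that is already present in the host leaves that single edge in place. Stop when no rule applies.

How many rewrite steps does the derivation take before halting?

[0] host  ⇒  7 nodes, 9 edges  {0-q->0 0-p->4 0-p->5 1-p->0 1-q->1 1-p->2 2-p->2 4-q->4 4-p->6}
[1] R0 @ {0↦0, 1↦5}  ⇒  6 nodes, 7 edges  {0-p->4 1-p->0 1-q->1 1-p->2 2-p->2 4-q->4 4-p->6}
[2] R0 @ {0↦4, 1↦6}  ⇒  5 nodes, 5 edges  {0-p->4 1-p->0 1-q->1 1-p->2 2-p->2}
[3] R1 @ {0↦2, 1↦1}  ⇒  5 nodes, 3 edges  {0-p->4 1-p->0 1-p->2}
halt: no rule applies after step 3

Answer: 3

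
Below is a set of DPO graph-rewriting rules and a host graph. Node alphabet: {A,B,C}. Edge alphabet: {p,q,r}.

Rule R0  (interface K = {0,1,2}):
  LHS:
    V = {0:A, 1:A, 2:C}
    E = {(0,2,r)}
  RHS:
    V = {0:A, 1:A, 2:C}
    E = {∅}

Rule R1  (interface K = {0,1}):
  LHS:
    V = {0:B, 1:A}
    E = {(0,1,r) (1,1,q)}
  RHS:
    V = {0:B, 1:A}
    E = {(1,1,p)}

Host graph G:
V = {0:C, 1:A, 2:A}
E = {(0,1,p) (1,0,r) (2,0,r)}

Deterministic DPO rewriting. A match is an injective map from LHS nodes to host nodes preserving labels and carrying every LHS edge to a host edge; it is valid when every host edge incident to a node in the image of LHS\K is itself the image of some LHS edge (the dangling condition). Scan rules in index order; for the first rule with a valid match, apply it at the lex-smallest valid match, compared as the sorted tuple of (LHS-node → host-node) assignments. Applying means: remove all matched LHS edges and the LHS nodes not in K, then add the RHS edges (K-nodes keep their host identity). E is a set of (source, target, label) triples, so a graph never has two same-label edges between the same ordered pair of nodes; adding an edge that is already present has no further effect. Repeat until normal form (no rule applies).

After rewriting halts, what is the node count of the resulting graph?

initial: |V|=3 |E|=3  E = 0-p->1 1-r->0 2-r->0
step 1: apply R0 at {0↦1, 1↦2, 2↦0}  → |V|=3 |E|=2  E = 0-p->1 2-r->0
step 2: apply R0 at {0↦2, 1↦1, 2↦0}  → |V|=3 |E|=1  E = 0-p->1
halt: no rule applies after step 2
NF nodes: {0:C, 1:A, 2:A}

Answer: 3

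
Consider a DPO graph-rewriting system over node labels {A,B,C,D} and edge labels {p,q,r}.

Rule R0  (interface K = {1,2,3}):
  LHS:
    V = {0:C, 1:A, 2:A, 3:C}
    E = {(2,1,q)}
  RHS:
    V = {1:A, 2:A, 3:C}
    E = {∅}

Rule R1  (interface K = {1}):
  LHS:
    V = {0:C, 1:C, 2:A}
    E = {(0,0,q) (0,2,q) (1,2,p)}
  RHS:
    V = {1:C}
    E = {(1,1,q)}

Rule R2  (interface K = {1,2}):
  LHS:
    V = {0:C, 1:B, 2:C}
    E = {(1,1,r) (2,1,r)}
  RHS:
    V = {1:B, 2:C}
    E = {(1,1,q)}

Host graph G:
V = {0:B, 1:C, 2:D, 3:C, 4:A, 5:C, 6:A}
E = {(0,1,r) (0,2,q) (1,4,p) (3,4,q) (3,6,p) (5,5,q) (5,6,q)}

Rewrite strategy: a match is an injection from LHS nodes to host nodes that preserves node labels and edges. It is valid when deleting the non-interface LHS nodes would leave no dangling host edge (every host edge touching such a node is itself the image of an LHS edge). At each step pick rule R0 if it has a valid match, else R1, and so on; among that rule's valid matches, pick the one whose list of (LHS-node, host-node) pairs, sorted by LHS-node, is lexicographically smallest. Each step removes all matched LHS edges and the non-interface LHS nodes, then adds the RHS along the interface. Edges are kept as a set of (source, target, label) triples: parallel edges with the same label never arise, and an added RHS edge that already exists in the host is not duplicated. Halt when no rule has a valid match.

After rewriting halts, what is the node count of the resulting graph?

initial: |V|=7 |E|=7  E = 0-r->1 0-q->2 1-p->4 3-q->4 3-p->6 5-q->5 5-q->6
step 1: apply R1 at {0↦5, 1↦3, 2↦6}  → |V|=5 |E|=5  E = 0-r->1 0-q->2 1-p->4 3-q->3 3-q->4
step 2: apply R1 at {0↦3, 1↦1, 2↦4}  → |V|=3 |E|=3  E = 0-r->1 0-q->2 1-q->1
halt: no rule applies after step 2
NF nodes: {0:B, 1:C, 2:D}

Answer: 3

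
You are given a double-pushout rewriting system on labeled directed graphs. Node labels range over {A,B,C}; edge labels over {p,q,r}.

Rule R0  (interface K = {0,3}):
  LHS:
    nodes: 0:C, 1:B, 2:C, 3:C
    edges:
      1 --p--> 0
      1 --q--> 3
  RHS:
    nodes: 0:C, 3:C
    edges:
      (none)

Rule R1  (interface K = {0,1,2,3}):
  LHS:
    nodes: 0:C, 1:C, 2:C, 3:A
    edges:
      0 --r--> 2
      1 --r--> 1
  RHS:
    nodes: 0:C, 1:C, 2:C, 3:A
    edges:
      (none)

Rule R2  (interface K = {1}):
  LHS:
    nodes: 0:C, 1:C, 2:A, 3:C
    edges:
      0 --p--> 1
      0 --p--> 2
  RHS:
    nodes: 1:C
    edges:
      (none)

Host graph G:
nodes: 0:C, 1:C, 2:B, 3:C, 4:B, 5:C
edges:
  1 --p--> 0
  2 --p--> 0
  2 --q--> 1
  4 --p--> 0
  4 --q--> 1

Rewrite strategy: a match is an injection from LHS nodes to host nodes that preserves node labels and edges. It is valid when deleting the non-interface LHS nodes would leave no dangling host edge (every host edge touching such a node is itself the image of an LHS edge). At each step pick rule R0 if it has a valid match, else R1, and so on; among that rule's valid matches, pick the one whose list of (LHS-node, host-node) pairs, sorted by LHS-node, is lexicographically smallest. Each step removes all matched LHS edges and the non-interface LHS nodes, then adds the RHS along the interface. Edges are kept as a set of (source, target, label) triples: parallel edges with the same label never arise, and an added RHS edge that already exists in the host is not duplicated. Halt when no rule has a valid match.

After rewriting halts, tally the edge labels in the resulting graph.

initial: |V|=6 |E|=5  E = 1-p->0 2-p->0 2-q->1 4-p->0 4-q->1
step 1: apply R0 at {0↦0, 1↦2, 2↦3, 3↦1}  → |V|=4 |E|=3  E = 1-p->0 4-p->0 4-q->1
step 2: apply R0 at {0↦0, 1↦4, 2↦5, 3↦1}  → |V|=2 |E|=1  E = 1-p->0
halt: no rule applies after step 2
NF edges: [(1, 0, 'p')]

Answer: p:1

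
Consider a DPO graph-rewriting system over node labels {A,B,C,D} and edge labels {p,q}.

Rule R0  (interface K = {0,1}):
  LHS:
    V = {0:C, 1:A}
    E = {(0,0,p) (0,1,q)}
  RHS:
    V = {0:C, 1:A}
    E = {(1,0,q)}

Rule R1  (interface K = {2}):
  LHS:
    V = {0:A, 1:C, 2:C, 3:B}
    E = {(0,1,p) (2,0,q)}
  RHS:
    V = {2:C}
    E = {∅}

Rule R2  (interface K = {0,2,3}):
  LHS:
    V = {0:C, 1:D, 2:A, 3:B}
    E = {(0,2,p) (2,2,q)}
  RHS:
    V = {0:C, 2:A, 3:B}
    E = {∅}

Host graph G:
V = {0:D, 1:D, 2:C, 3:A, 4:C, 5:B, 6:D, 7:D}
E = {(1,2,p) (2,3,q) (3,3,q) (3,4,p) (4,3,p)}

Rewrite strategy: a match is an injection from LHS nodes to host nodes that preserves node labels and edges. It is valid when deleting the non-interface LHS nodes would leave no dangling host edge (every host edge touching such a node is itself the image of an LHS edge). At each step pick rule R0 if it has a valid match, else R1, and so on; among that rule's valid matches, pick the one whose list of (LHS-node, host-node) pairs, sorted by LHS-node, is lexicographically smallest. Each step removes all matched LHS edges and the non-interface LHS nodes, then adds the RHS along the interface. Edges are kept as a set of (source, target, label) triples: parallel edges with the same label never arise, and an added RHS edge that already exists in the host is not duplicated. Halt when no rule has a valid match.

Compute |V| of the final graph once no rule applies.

Answer: 4

Steps:
initial: |V|=8 |E|=5  E = 1-p->2 2-q->3 3-q->3 3-p->4 4-p->3
step 1: apply R2 at {0↦4, 1↦0, 2↦3, 3↦5}  → |V|=7 |E|=3  E = 1-p->2 2-q->3 3-p->4
step 2: apply R1 at {0↦3, 1↦4, 2↦2, 3↦5}  → |V|=4 |E|=1  E = 1-p->2
halt: no rule applies after step 2
NF nodes: {1:D, 2:C, 6:D, 7:D}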